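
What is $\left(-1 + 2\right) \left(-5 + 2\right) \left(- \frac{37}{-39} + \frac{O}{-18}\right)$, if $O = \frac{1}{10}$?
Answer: $- \frac{2207}{780} \approx -2.8295$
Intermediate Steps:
$O = \frac{1}{10} \approx 0.1$
$\left(-1 + 2\right) \left(-5 + 2\right) \left(- \frac{37}{-39} + \frac{O}{-18}\right) = \left(-1 + 2\right) \left(-5 + 2\right) \left(- \frac{37}{-39} + \frac{1}{10 \left(-18\right)}\right) = 1 \left(-3\right) \left(\left(-37\right) \left(- \frac{1}{39}\right) + \frac{1}{10} \left(- \frac{1}{18}\right)\right) = - 3 \left(\frac{37}{39} - \frac{1}{180}\right) = \left(-3\right) \frac{2207}{2340} = - \frac{2207}{780}$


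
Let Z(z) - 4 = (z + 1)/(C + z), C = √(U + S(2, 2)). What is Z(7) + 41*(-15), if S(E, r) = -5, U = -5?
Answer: (-611*√10 + 4269*I)/(√10 - 7*I) ≈ -610.05 - 0.42878*I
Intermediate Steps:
C = I*√10 (C = √(-5 - 5) = √(-10) = I*√10 ≈ 3.1623*I)
Z(z) = 4 + (1 + z)/(z + I*√10) (Z(z) = 4 + (z + 1)/(I*√10 + z) = 4 + (1 + z)/(z + I*√10))
Z(7) + 41*(-15) = (1 + 5*7 + 4*I*√10)/(7 + I*√10) + 41*(-15) = (1 + 35 + 4*I*√10)/(7 + I*√10) - 615 = (36 + 4*I*√10)/(7 + I*√10) - 615 = -615 + (36 + 4*I*√10)/(7 + I*√10)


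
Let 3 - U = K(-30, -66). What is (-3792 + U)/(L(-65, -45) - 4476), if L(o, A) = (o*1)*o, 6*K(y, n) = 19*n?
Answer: 3580/251 ≈ 14.263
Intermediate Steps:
K(y, n) = 19*n/6 (K(y, n) = (19*n)/6 = 19*n/6)
U = 212 (U = 3 - 19*(-66)/6 = 3 - 1*(-209) = 3 + 209 = 212)
L(o, A) = o² (L(o, A) = o*o = o²)
(-3792 + U)/(L(-65, -45) - 4476) = (-3792 + 212)/((-65)² - 4476) = -3580/(4225 - 4476) = -3580/(-251) = -3580*(-1/251) = 3580/251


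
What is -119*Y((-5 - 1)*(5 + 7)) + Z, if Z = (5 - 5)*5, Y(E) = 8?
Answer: -952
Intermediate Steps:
Z = 0 (Z = 0*5 = 0)
-119*Y((-5 - 1)*(5 + 7)) + Z = -119*8 + 0 = -952 + 0 = -952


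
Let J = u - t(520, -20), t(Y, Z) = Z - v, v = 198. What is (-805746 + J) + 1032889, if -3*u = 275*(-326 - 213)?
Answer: 830308/3 ≈ 2.7677e+5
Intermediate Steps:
u = 148225/3 (u = -275*(-326 - 213)/3 = -275*(-539)/3 = -⅓*(-148225) = 148225/3 ≈ 49408.)
t(Y, Z) = -198 + Z (t(Y, Z) = Z - 1*198 = Z - 198 = -198 + Z)
J = 148879/3 (J = 148225/3 - (-198 - 20) = 148225/3 - 1*(-218) = 148225/3 + 218 = 148879/3 ≈ 49626.)
(-805746 + J) + 1032889 = (-805746 + 148879/3) + 1032889 = -2268359/3 + 1032889 = 830308/3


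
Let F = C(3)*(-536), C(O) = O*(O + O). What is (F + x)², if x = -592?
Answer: 104857600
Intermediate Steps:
C(O) = 2*O² (C(O) = O*(2*O) = 2*O²)
F = -9648 (F = (2*3²)*(-536) = (2*9)*(-536) = 18*(-536) = -9648)
(F + x)² = (-9648 - 592)² = (-10240)² = 104857600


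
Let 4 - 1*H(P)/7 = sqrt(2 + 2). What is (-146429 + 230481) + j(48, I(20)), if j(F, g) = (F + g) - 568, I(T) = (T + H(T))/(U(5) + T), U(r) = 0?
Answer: 835337/10 ≈ 83534.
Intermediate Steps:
H(P) = 14 (H(P) = 28 - 7*sqrt(2 + 2) = 28 - 7*sqrt(4) = 28 - 7*2 = 28 - 14 = 14)
I(T) = (14 + T)/T (I(T) = (T + 14)/(0 + T) = (14 + T)/T)
j(F, g) = -568 + F + g
(-146429 + 230481) + j(48, I(20)) = (-146429 + 230481) + (-568 + 48 + (14 + 20)/20) = 84052 + (-568 + 48 + (1/20)*34) = 84052 + (-568 + 48 + 17/10) = 84052 - 5183/10 = 835337/10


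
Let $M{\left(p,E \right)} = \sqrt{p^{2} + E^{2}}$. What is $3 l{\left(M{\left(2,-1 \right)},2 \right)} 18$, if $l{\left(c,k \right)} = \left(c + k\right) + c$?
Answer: $108 + 108 \sqrt{5} \approx 349.5$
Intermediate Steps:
$M{\left(p,E \right)} = \sqrt{E^{2} + p^{2}}$
$l{\left(c,k \right)} = k + 2 c$
$3 l{\left(M{\left(2,-1 \right)},2 \right)} 18 = 3 \left(2 + 2 \sqrt{\left(-1\right)^{2} + 2^{2}}\right) 18 = 3 \left(2 + 2 \sqrt{1 + 4}\right) 18 = 3 \left(2 + 2 \sqrt{5}\right) 18 = \left(6 + 6 \sqrt{5}\right) 18 = 108 + 108 \sqrt{5}$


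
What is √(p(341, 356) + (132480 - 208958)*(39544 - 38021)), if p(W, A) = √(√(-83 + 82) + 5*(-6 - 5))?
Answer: √(-116475994 + √(-55 + I)) ≈ 0.e-4 + 10792.0*I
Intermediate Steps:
p(W, A) = √(-55 + I) (p(W, A) = √(√(-1) + 5*(-11)) = √(I - 55) = √(-55 + I))
√(p(341, 356) + (132480 - 208958)*(39544 - 38021)) = √(√(-55 + I) + (132480 - 208958)*(39544 - 38021)) = √(√(-55 + I) - 76478*1523) = √(√(-55 + I) - 116475994) = √(-116475994 + √(-55 + I))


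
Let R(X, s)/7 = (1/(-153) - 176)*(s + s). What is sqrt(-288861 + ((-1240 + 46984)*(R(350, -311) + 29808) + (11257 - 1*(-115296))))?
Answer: 2*sqrt(23681121029103)/51 ≈ 1.9084e+5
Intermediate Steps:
R(X, s) = -377006*s/153 (R(X, s) = 7*((1/(-153) - 176)*(s + s)) = 7*((-1/153 - 176)*(2*s)) = 7*(-53858*s/153) = -377006*s/153)
sqrt(-288861 + ((-1240 + 46984)*(R(350, -311) + 29808) + (11257 - 1*(-115296)))) = sqrt(-288861 + ((-1240 + 46984)*(-377006/153*(-311) + 29808) + (11257 - 1*(-115296)))) = sqrt(-288861 + (45744*(117248866/153 + 29808) + (11257 + 115296))) = sqrt(-288861 + (45744*(121809490/153) + 126553)) = sqrt(-288861 + (1857351103520/51 + 126553)) = sqrt(-288861 + 1857357557723/51) = sqrt(1857342825812/51) = 2*sqrt(23681121029103)/51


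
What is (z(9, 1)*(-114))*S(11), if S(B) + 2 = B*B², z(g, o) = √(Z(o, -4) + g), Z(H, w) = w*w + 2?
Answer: -454518*√3 ≈ -7.8725e+5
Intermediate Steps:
Z(H, w) = 2 + w² (Z(H, w) = w² + 2 = 2 + w²)
z(g, o) = √(18 + g) (z(g, o) = √((2 + (-4)²) + g) = √((2 + 16) + g) = √(18 + g))
S(B) = -2 + B³ (S(B) = -2 + B*B² = -2 + B³)
(z(9, 1)*(-114))*S(11) = (√(18 + 9)*(-114))*(-2 + 11³) = (√27*(-114))*(-2 + 1331) = ((3*√3)*(-114))*1329 = -342*√3*1329 = -454518*√3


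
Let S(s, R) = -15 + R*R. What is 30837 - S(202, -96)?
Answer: 21636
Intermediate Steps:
S(s, R) = -15 + R**2
30837 - S(202, -96) = 30837 - (-15 + (-96)**2) = 30837 - (-15 + 9216) = 30837 - 1*9201 = 30837 - 9201 = 21636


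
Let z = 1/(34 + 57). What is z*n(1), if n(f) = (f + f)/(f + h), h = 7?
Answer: 1/364 ≈ 0.0027473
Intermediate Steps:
n(f) = 2*f/(7 + f) (n(f) = (f + f)/(f + 7) = (2*f)/(7 + f) = 2*f/(7 + f))
z = 1/91 ≈ 0.010989
z*n(1) = (2*1/(7 + 1))/91 = (2*1/8)/91 = (2*1*(⅛))/91 = (1/91)*(¼) = 1/364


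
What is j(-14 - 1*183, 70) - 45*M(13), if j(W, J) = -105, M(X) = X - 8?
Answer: -330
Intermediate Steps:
M(X) = -8 + X
j(-14 - 1*183, 70) - 45*M(13) = -105 - 45*(-8 + 13) = -105 - 45*5 = -105 - 225 = -330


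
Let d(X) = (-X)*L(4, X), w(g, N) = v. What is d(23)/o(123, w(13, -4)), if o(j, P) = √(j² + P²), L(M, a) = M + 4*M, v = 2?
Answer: -460*√15133/15133 ≈ -3.7393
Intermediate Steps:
L(M, a) = 5*M
w(g, N) = 2
o(j, P) = √(P² + j²)
d(X) = -20*X (d(X) = (-X)*(5*4) = -X*20 = -20*X)
d(23)/o(123, w(13, -4)) = (-20*23)/(√(2² + 123²)) = -460/√(4 + 15129) = -460*√15133/15133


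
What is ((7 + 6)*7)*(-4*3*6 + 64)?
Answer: -728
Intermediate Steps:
((7 + 6)*7)*(-4*3*6 + 64) = (13*7)*(-12*6 + 64) = 91*(-72 + 64) = 91*(-8) = -728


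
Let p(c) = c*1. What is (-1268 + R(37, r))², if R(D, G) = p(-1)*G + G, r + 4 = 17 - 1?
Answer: 1607824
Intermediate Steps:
p(c) = c
r = 12 (r = -4 + (17 - 1) = -4 + 16 = 12)
R(D, G) = 0 (R(D, G) = -G + G = 0)
(-1268 + R(37, r))² = (-1268 + 0)² = (-1268)² = 1607824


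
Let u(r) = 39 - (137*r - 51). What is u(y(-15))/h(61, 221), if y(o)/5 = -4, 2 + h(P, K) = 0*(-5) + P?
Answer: 2830/59 ≈ 47.966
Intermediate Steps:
h(P, K) = -2 + P (h(P, K) = -2 + (0*(-5) + P) = -2 + (0 + P) = -2 + P)
y(o) = -20 (y(o) = 5*(-4) = -20)
u(r) = 90 - 137*r (u(r) = 39 - (-51 + 137*r) = 39 + (51 - 137*r) = 90 - 137*r)
u(y(-15))/h(61, 221) = (90 - 137*(-20))/(-2 + 61) = (90 + 2740)/59 = 2830*(1/59) = 2830/59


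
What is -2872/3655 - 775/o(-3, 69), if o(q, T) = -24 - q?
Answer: 2772313/76755 ≈ 36.119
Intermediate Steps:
-2872/3655 - 775/o(-3, 69) = -2872/3655 - 775/(-24 - 1*(-3)) = -2872*1/3655 - 775/(-24 + 3) = -2872/3655 - 775/(-21) = -2872/3655 - 775*(-1/21) = -2872/3655 + 775/21 = 2772313/76755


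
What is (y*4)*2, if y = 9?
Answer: 72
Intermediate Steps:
(y*4)*2 = (9*4)*2 = 36*2 = 72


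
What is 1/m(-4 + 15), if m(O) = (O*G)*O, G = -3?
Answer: -1/363 ≈ -0.0027548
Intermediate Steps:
m(O) = -3*O**2 (m(O) = (O*(-3))*O = (-3*O)*O = -3*O**2)
1/m(-4 + 15) = 1/(-3*(-4 + 15)**2) = 1/(-3*11**2) = 1/(-3*121) = 1/(-363) = -1/363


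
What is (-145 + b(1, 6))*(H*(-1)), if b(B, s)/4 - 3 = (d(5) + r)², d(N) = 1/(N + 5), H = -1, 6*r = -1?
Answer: -29921/225 ≈ -132.98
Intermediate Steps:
r = -⅙ (r = (⅙)*(-1) = -⅙ ≈ -0.16667)
d(N) = 1/(5 + N)
b(B, s) = 2704/225 (b(B, s) = 12 + 4*(1/(5 + 5) - ⅙)² = 12 + 4*(1/10 - ⅙)² = 12 + 4*(⅒ - ⅙)² = 12 + 4*(-1/15)² = 12 + 4*(1/225) = 12 + 4/225 = 2704/225)
(-145 + b(1, 6))*(H*(-1)) = (-145 + 2704/225)*(-1*(-1)) = -29921/225*1 = -29921/225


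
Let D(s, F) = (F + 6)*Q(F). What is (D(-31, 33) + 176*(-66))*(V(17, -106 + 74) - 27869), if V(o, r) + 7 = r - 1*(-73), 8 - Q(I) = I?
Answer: 350470485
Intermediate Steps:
Q(I) = 8 - I
D(s, F) = (6 + F)*(8 - F) (D(s, F) = (F + 6)*(8 - F) = (6 + F)*(8 - F))
V(o, r) = 66 + r (V(o, r) = -7 + (r - 1*(-73)) = -7 + (r + 73) = -7 + (73 + r) = 66 + r)
(D(-31, 33) + 176*(-66))*(V(17, -106 + 74) - 27869) = (-(-8 + 33)*(6 + 33) + 176*(-66))*((66 + (-106 + 74)) - 27869) = (-1*25*39 - 11616)*((66 - 32) - 27869) = (-975 - 11616)*(34 - 27869) = -12591*(-27835) = 350470485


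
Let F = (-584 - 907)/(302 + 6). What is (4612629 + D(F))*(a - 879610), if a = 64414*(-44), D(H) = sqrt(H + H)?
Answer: -17130501508554 - 1856913*I*sqrt(4686)/11 ≈ -1.713e+13 - 1.1556e+7*I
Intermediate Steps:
F = -213/44 (F = -1491/308 = -1491*1/308 = -213/44 ≈ -4.8409)
D(H) = sqrt(2)*sqrt(H) (D(H) = sqrt(2*H) = sqrt(2)*sqrt(H))
a = -2834216
(4612629 + D(F))*(a - 879610) = (4612629 + sqrt(2)*sqrt(-213/44))*(-2834216 - 879610) = (4612629 + sqrt(2)*(I*sqrt(2343)/22))*(-3713826) = (4612629 + I*sqrt(4686)/22)*(-3713826) = -17130501508554 - 1856913*I*sqrt(4686)/11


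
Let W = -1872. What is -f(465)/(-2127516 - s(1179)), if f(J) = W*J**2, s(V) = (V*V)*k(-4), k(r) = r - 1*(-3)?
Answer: -5396976/9833 ≈ -548.86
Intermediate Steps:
k(r) = 3 + r (k(r) = r + 3 = 3 + r)
s(V) = -V**2 (s(V) = (V*V)*(3 - 4) = V**2*(-1) = -V**2)
f(J) = -1872*J**2
-f(465)/(-2127516 - s(1179)) = -(-1872*465**2)/(-2127516 - (-1)*1179**2) = -(-1872*216225)/(-2127516 - (-1)*1390041) = -(-404773200)/(-2127516 - 1*(-1390041)) = -(-404773200)/(-2127516 + 1390041) = -(-404773200)/(-737475) = -(-404773200)*(-1)/737475 = -1*5396976/9833 = -5396976/9833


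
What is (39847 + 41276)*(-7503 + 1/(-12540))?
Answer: -2544223359461/4180 ≈ -6.0867e+8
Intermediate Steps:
(39847 + 41276)*(-7503 + 1/(-12540)) = 81123*(-7503 - 1/12540) = 81123*(-94087621/12540) = -2544223359461/4180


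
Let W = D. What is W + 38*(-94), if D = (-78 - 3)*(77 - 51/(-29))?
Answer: -288592/29 ≈ -9951.5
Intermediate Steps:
D = -185004/29 (D = -81*(77 - 51*(-1/29)) = -81*(77 + 51/29) = -81*2284/29 = -185004/29 ≈ -6379.4)
W = -185004/29 ≈ -6379.4
W + 38*(-94) = -185004/29 + 38*(-94) = -185004/29 - 3572 = -288592/29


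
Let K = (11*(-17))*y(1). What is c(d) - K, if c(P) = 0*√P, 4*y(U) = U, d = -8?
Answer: 187/4 ≈ 46.750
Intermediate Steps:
y(U) = U/4
c(P) = 0
K = -187/4 (K = (11*(-17))*((¼)*1) = -187*¼ = -187/4 ≈ -46.750)
c(d) - K = 0 - 1*(-187/4) = 0 + 187/4 = 187/4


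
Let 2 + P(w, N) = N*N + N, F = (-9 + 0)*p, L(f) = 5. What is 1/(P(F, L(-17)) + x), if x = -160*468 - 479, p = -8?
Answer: -1/75331 ≈ -1.3275e-5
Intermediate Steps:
F = 72 (F = (-9 + 0)*(-8) = -9*(-8) = 72)
P(w, N) = -2 + N + N² (P(w, N) = -2 + (N*N + N) = -2 + (N² + N) = -2 + (N + N²) = -2 + N + N²)
x = -75359 (x = -74880 - 479 = -75359)
1/(P(F, L(-17)) + x) = 1/((-2 + 5 + 5²) - 75359) = 1/((-2 + 5 + 25) - 75359) = 1/(28 - 75359) = 1/(-75331) = -1/75331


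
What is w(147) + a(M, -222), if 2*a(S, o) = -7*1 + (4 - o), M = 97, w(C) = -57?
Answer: 105/2 ≈ 52.500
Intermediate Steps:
a(S, o) = -3/2 - o/2 (a(S, o) = (-7*1 + (4 - o))/2 = (-7 + (4 - o))/2 = (-3 - o)/2 = -3/2 - o/2)
w(147) + a(M, -222) = -57 + (-3/2 - ½*(-222)) = -57 + (-3/2 + 111) = -57 + 219/2 = 105/2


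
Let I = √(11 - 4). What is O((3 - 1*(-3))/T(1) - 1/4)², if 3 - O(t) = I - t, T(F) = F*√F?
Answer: 1337/16 - 35*√7/2 ≈ 37.262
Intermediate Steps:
T(F) = F^(3/2)
I = √7 ≈ 2.6458
O(t) = 3 + t - √7 (O(t) = 3 - (√7 - t) = 3 + (t - √7) = 3 + t - √7)
O((3 - 1*(-3))/T(1) - 1/4)² = (3 + ((3 - 1*(-3))/(1^(3/2)) - 1/4) - √7)² = (3 + ((3 + 3)/1 - 1*¼) - √7)² = (3 + (6*1 - ¼) - √7)² = (3 + (6 - ¼) - √7)² = (3 + 23/4 - √7)² = (35/4 - √7)²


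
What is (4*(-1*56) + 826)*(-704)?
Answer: -423808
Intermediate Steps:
(4*(-1*56) + 826)*(-704) = (4*(-56) + 826)*(-704) = (-224 + 826)*(-704) = 602*(-704) = -423808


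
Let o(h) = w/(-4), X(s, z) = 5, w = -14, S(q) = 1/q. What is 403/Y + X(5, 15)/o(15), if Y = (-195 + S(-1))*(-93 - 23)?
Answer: 32883/22736 ≈ 1.4463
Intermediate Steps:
o(h) = 7/2 (o(h) = -14/(-4) = -14*(-¼) = 7/2)
Y = 22736 (Y = (-195 + 1/(-1))*(-93 - 23) = (-195 - 1)*(-116) = -196*(-116) = 22736)
403/Y + X(5, 15)/o(15) = 403/22736 + 5/(7/2) = 403*(1/22736) + 5*(2/7) = 403/22736 + 10/7 = 32883/22736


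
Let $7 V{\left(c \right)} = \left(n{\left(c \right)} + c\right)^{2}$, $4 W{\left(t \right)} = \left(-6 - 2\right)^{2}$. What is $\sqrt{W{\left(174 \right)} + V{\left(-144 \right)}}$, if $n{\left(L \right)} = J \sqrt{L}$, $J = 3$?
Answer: $\frac{4 \sqrt{8554 - 4536 i}}{7} \approx 54.565 - 13.572 i$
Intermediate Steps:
$W{\left(t \right)} = 16$ ($W{\left(t \right)} = \frac{\left(-6 - 2\right)^{2}}{4} = \frac{\left(-8\right)^{2}}{4} = \frac{1}{4} \cdot 64 = 16$)
$n{\left(L \right)} = 3 \sqrt{L}$
$V{\left(c \right)} = \frac{\left(c + 3 \sqrt{c}\right)^{2}}{7}$ ($V{\left(c \right)} = \frac{\left(3 \sqrt{c} + c\right)^{2}}{7} = \frac{\left(c + 3 \sqrt{c}\right)^{2}}{7}$)
$\sqrt{W{\left(174 \right)} + V{\left(-144 \right)}} = \sqrt{16 + \frac{\left(-144 + 3 \sqrt{-144}\right)^{2}}{7}} = \sqrt{16 + \frac{\left(-144 + 3 \cdot 12 i\right)^{2}}{7}} = \sqrt{16 + \frac{\left(-144 + 36 i\right)^{2}}{7}}$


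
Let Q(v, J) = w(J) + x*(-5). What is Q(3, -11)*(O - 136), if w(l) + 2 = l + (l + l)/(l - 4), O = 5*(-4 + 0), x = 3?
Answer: 20696/5 ≈ 4139.2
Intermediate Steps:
O = -20 (O = 5*(-4) = -20)
w(l) = -2 + l + 2*l/(-4 + l) (w(l) = -2 + (l + (l + l)/(l - 4)) = -2 + (l + (2*l)/(-4 + l)) = -2 + (l + 2*l/(-4 + l)) = -2 + l + 2*l/(-4 + l))
Q(v, J) = -15 + (8 + J**2 - 4*J)/(-4 + J) (Q(v, J) = (8 + J**2 - 4*J)/(-4 + J) + 3*(-5) = (8 + J**2 - 4*J)/(-4 + J) - 15 = -15 + (8 + J**2 - 4*J)/(-4 + J))
Q(3, -11)*(O - 136) = ((68 + (-11)**2 - 19*(-11))/(-4 - 11))*(-20 - 136) = ((68 + 121 + 209)/(-15))*(-156) = -1/15*398*(-156) = -398/15*(-156) = 20696/5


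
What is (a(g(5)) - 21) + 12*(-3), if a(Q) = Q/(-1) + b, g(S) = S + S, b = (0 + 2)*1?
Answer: -65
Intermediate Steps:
b = 2 (b = 2*1 = 2)
g(S) = 2*S
a(Q) = 2 - Q (a(Q) = Q/(-1) + 2 = Q*(-1) + 2 = -Q + 2 = 2 - Q)
(a(g(5)) - 21) + 12*(-3) = ((2 - 2*5) - 21) + 12*(-3) = ((2 - 1*10) - 21) - 36 = ((2 - 10) - 21) - 36 = (-8 - 21) - 36 = -29 - 36 = -65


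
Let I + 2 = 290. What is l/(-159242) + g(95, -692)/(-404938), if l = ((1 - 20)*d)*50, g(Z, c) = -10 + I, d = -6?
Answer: -588103969/16120784249 ≈ -0.036481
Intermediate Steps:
I = 288 (I = -2 + 290 = 288)
g(Z, c) = 278 (g(Z, c) = -10 + 288 = 278)
l = 5700 (l = ((1 - 20)*(-6))*50 = -19*(-6)*50 = 114*50 = 5700)
l/(-159242) + g(95, -692)/(-404938) = 5700/(-159242) + 278/(-404938) = 5700*(-1/159242) + 278*(-1/404938) = -2850/79621 - 139/202469 = -588103969/16120784249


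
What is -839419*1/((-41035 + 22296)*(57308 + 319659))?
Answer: 119917/1009140659 ≈ 0.00011883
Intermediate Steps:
-839419*1/((-41035 + 22296)*(57308 + 319659)) = -839419/((-18739*376967)) = -839419/(-7063984613) = -839419*(-1/7063984613) = 119917/1009140659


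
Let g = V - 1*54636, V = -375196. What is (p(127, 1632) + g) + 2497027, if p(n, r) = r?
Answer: 2068827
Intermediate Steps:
g = -429832 (g = -375196 - 1*54636 = -375196 - 54636 = -429832)
(p(127, 1632) + g) + 2497027 = (1632 - 429832) + 2497027 = -428200 + 2497027 = 2068827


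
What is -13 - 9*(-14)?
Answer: 113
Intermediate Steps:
-13 - 9*(-14) = -13 + 126 = 113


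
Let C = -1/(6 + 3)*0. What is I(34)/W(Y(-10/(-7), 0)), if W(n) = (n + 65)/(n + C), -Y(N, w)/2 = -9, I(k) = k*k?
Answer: 20808/83 ≈ 250.70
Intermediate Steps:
I(k) = k²
Y(N, w) = 18 (Y(N, w) = -2*(-9) = 18)
C = 0 (C = -1/9*0 = -1*⅑*0 = -⅑*0 = 0)
W(n) = (65 + n)/n (W(n) = (n + 65)/(n + 0) = (65 + n)/n)
I(34)/W(Y(-10/(-7), 0)) = 34²/(((65 + 18)/18)) = 1156/(((1/18)*83)) = 1156/(83/18) = 1156*(18/83) = 20808/83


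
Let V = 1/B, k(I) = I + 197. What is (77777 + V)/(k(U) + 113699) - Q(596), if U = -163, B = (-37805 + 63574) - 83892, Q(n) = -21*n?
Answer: 82741578170614/6610503159 ≈ 12517.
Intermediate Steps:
B = -58123 (B = 25769 - 83892 = -58123)
k(I) = 197 + I
V = -1/58123 (V = 1/(-58123) = -1/58123 ≈ -1.7205e-5)
(77777 + V)/(k(U) + 113699) - Q(596) = (77777 - 1/58123)/((197 - 163) + 113699) - (-21)*596 = 4520632570/(58123*(34 + 113699)) - 1*(-12516) = (4520632570/58123)/113733 + 12516 = (4520632570/58123)*(1/113733) + 12516 = 4520632570/6610503159 + 12516 = 82741578170614/6610503159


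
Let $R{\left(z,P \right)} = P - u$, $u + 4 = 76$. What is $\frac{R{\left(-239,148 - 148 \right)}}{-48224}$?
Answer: $\frac{9}{6028} \approx 0.001493$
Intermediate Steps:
$u = 72$ ($u = -4 + 76 = 72$)
$R{\left(z,P \right)} = -72 + P$ ($R{\left(z,P \right)} = P - 72 = -72 + P$)
$\frac{R{\left(-239,148 - 148 \right)}}{-48224} = \frac{-72 + \left(148 - 148\right)}{-48224} = \left(-72 + \left(148 - 148\right)\right) \left(- \frac{1}{48224}\right) = \left(-72 + 0\right) \left(- \frac{1}{48224}\right) = \left(-72\right) \left(- \frac{1}{48224}\right) = \frac{9}{6028}$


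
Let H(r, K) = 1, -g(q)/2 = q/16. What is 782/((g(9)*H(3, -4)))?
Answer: -6256/9 ≈ -695.11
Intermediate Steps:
g(q) = -q/8 (g(q) = -2*q/16 = -q/8)
782/((g(9)*H(3, -4))) = 782/((-⅛*9*1)) = 782/((-9/8*1)) = 782/(-9/8) = 782*(-8/9) = -6256/9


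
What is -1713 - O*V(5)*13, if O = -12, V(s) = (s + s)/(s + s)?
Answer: -1557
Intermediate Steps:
V(s) = 1 (V(s) = (2*s)/((2*s)) = (2*s)*(1/(2*s)) = 1)
-1713 - O*V(5)*13 = -1713 - (-12*1)*13 = -1713 - (-12)*13 = -1713 - 1*(-156) = -1713 + 156 = -1557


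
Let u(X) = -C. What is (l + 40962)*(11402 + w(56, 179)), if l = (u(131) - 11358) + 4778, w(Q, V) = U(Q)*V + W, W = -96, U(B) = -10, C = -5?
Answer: 327226692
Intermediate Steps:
u(X) = 5 (u(X) = -1*(-5) = 5)
w(Q, V) = -96 - 10*V (w(Q, V) = -10*V - 96 = -96 - 10*V)
l = -6575 (l = (5 - 11358) + 4778 = -11353 + 4778 = -6575)
(l + 40962)*(11402 + w(56, 179)) = (-6575 + 40962)*(11402 + (-96 - 10*179)) = 34387*(11402 + (-96 - 1790)) = 34387*(11402 - 1886) = 34387*9516 = 327226692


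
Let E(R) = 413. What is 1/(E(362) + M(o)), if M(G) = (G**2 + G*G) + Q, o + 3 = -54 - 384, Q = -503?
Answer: 1/388872 ≈ 2.5715e-6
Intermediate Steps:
o = -441 (o = -3 + (-54 - 384) = -3 - 438 = -441)
M(G) = -503 + 2*G**2 (M(G) = (G**2 + G*G) - 503 = (G**2 + G**2) - 503 = 2*G**2 - 503 = -503 + 2*G**2)
1/(E(362) + M(o)) = 1/(413 + (-503 + 2*(-441)**2)) = 1/(413 + (-503 + 2*194481)) = 1/(413 + (-503 + 388962)) = 1/(413 + 388459) = 1/388872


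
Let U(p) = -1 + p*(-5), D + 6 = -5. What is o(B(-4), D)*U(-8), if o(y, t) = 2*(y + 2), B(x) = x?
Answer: -156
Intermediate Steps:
D = -11 (D = -6 - 5 = -11)
o(y, t) = 4 + 2*y (o(y, t) = 2*(2 + y) = 4 + 2*y)
U(p) = -1 - 5*p
o(B(-4), D)*U(-8) = (4 + 2*(-4))*(-1 - 5*(-8)) = (4 - 8)*(-1 + 40) = -4*39 = -156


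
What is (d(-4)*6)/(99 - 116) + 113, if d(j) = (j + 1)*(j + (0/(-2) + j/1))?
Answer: 1777/17 ≈ 104.53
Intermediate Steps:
d(j) = 2*j*(1 + j) (d(j) = (1 + j)*(j + (0*(-½) + j*1)) = (1 + j)*(j + (0 + j)) = (1 + j)*(j + j) = (1 + j)*(2*j) = 2*j*(1 + j))
(d(-4)*6)/(99 - 116) + 113 = ((2*(-4)*(1 - 4))*6)/(99 - 116) + 113 = ((2*(-4)*(-3))*6)/(-17) + 113 = (24*6)*(-1/17) + 113 = 144*(-1/17) + 113 = -144/17 + 113 = 1777/17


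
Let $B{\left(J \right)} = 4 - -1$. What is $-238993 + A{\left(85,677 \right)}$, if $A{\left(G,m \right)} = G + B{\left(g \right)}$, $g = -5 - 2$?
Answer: $-238903$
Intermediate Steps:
$g = -7$ ($g = -5 - 2 = -7$)
$B{\left(J \right)} = 5$ ($B{\left(J \right)} = 4 + 1 = 5$)
$A{\left(G,m \right)} = 5 + G$ ($A{\left(G,m \right)} = G + 5 = 5 + G$)
$-238993 + A{\left(85,677 \right)} = -238993 + \left(5 + 85\right) = -238993 + 90 = -238903$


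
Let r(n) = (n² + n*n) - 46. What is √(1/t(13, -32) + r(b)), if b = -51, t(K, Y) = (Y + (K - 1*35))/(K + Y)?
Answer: √1670658/18 ≈ 71.808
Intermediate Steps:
t(K, Y) = (-35 + K + Y)/(K + Y) (t(K, Y) = (Y + (K - 35))/(K + Y) = (Y + (-35 + K))/(K + Y) = (-35 + K + Y)/(K + Y))
r(n) = -46 + 2*n² (r(n) = (n² + n²) - 46 = 2*n² - 46 = -46 + 2*n²)
√(1/t(13, -32) + r(b)) = √(1/((-35 + 13 - 32)/(13 - 32)) + (-46 + 2*(-51)²)) = √(1/(-54/(-19)) + (-46 + 2*2601)) = √(1/(-1/19*(-54)) + (-46 + 5202)) = √(1/(54/19) + 5156) = √(19/54 + 5156) = √(278443/54) = √1670658/18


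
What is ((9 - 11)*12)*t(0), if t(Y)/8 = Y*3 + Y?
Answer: 0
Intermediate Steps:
t(Y) = 32*Y (t(Y) = 8*(Y*3 + Y) = 8*(3*Y + Y) = 8*(4*Y) = 32*Y)
((9 - 11)*12)*t(0) = ((9 - 11)*12)*(32*0) = -2*12*0 = -24*0 = 0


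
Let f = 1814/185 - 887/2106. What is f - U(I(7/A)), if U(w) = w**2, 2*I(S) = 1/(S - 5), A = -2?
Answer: 1056249011/112597290 ≈ 9.3808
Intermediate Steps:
I(S) = 1/(2*(-5 + S)) (I(S) = 1/(2*(S - 5)) = 1/(2*(-5 + S)))
f = 3656189/389610 (f = 1814*(1/185) - 887*1/2106 = 1814/185 - 887/2106 = 3656189/389610 ≈ 9.3842)
f - U(I(7/A)) = 3656189/389610 - (1/(2*(-5 + 7/(-2))))**2 = 3656189/389610 - (1/(2*(-5 + 7*(-1/2))))**2 = 3656189/389610 - (1/(2*(-5 - 7/2)))**2 = 3656189/389610 - (1/(2*(-17/2)))**2 = 3656189/389610 - ((1/2)*(-2/17))**2 = 3656189/389610 - (-1/17)**2 = 3656189/389610 - 1*1/289 = 3656189/389610 - 1/289 = 1056249011/112597290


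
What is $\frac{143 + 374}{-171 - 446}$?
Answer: $- \frac{517}{617} \approx -0.83792$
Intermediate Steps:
$\frac{143 + 374}{-171 - 446} = \frac{517}{-617} = 517 \left(- \frac{1}{617}\right) = - \frac{517}{617}$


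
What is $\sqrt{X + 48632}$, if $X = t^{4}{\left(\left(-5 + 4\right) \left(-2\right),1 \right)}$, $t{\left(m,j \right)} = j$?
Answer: $\sqrt{48633} \approx 220.53$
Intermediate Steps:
$X = 1$ ($X = 1^{4} = 1$)
$\sqrt{X + 48632} = \sqrt{1 + 48632} = \sqrt{48633}$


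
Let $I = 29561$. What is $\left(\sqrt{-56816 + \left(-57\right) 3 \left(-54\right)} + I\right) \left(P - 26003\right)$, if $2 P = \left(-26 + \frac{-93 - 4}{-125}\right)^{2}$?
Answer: $- \frac{23727205852301}{31250} - \frac{802652341 i \sqrt{47582}}{31250} \approx -7.5927 \cdot 10^{8} - 5.6027 \cdot 10^{6} i$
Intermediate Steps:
$P = \frac{9941409}{31250}$ ($P = \frac{\left(-26 + \frac{-93 - 4}{-125}\right)^{2}}{2} = \frac{\left(-26 - - \frac{97}{125}\right)^{2}}{2} = \frac{\left(-26 + \frac{97}{125}\right)^{2}}{2} = \frac{\left(- \frac{3153}{125}\right)^{2}}{2} = \frac{1}{2} \cdot \frac{9941409}{15625} = \frac{9941409}{31250} \approx 318.13$)
$\left(\sqrt{-56816 + \left(-57\right) 3 \left(-54\right)} + I\right) \left(P - 26003\right) = \left(\sqrt{-56816 + \left(-57\right) 3 \left(-54\right)} + 29561\right) \left(\frac{9941409}{31250} - 26003\right) = \left(\sqrt{-56816 - -9234} + 29561\right) \left(- \frac{802652341}{31250}\right) = \left(\sqrt{-56816 + 9234} + 29561\right) \left(- \frac{802652341}{31250}\right) = \left(\sqrt{-47582} + 29561\right) \left(- \frac{802652341}{31250}\right) = \left(i \sqrt{47582} + 29561\right) \left(- \frac{802652341}{31250}\right) = \left(29561 + i \sqrt{47582}\right) \left(- \frac{802652341}{31250}\right) = - \frac{23727205852301}{31250} - \frac{802652341 i \sqrt{47582}}{31250}$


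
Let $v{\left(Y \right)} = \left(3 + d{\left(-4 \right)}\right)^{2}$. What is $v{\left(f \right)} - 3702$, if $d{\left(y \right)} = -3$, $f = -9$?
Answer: $-3702$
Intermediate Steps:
$v{\left(Y \right)} = 0$ ($v{\left(Y \right)} = \left(3 - 3\right)^{2} = 0^{2} = 0$)
$v{\left(f \right)} - 3702 = 0 - 3702 = -3702$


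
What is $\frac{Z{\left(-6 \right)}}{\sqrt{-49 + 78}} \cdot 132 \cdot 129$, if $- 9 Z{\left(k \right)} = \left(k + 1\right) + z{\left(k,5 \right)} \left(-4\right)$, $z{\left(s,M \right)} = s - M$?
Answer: $- \frac{73788 \sqrt{29}}{29} \approx -13702.0$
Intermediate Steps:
$Z{\left(k \right)} = - \frac{7}{3} + \frac{k}{3}$ ($Z{\left(k \right)} = - \frac{\left(k + 1\right) + \left(k - 5\right) \left(-4\right)}{9} = - \frac{\left(1 + k\right) + \left(k - 5\right) \left(-4\right)}{9} = - \frac{\left(1 + k\right) + \left(-5 + k\right) \left(-4\right)}{9} = - \frac{\left(1 + k\right) - \left(-20 + 4 k\right)}{9} = - \frac{21 - 3 k}{9} = - \frac{7}{3} + \frac{k}{3}$)
$\frac{Z{\left(-6 \right)}}{\sqrt{-49 + 78}} \cdot 132 \cdot 129 = \frac{- \frac{7}{3} + \frac{1}{3} \left(-6\right)}{\sqrt{-49 + 78}} \cdot 132 \cdot 129 = \frac{- \frac{7}{3} - 2}{\sqrt{29}} \cdot 132 \cdot 129 = - \frac{13 \frac{\sqrt{29}}{29}}{3} \cdot 132 \cdot 129 = - \frac{13 \sqrt{29}}{87} \cdot 132 \cdot 129 = - \frac{572 \sqrt{29}}{29} \cdot 129 = - \frac{73788 \sqrt{29}}{29}$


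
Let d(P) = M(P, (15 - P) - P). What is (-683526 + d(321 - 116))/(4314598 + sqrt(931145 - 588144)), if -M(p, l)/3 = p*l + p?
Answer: -1903669671168/18615755558603 + 441216*sqrt(343001)/18615755558603 ≈ -0.10225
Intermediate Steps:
M(p, l) = -3*p - 3*l*p (M(p, l) = -3*(p*l + p) = -3*(l*p + p) = -3*(p + l*p) = -3*p - 3*l*p)
d(P) = -3*P*(16 - 2*P) (d(P) = -3*P*(1 + ((15 - P) - P)) = -3*P*(1 + (15 - 2*P)) = -3*P*(16 - 2*P))
(-683526 + d(321 - 116))/(4314598 + sqrt(931145 - 588144)) = (-683526 + 6*(321 - 116)*(-8 + (321 - 116)))/(4314598 + sqrt(931145 - 588144)) = (-683526 + 6*205*(-8 + 205))/(4314598 + sqrt(343001)) = (-683526 + 6*205*197)/(4314598 + sqrt(343001)) = (-683526 + 242310)/(4314598 + sqrt(343001)) = -441216/(4314598 + sqrt(343001))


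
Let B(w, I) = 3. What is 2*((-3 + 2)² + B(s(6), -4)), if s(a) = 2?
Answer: 8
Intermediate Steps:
2*((-3 + 2)² + B(s(6), -4)) = 2*((-3 + 2)² + 3) = 2*((-1)² + 3) = 2*(1 + 3) = 2*4 = 8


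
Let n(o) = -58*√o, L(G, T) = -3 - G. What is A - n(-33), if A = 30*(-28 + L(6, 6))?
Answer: -1110 + 58*I*√33 ≈ -1110.0 + 333.18*I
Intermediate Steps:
A = -1110 (A = 30*(-28 + (-3 - 1*6)) = 30*(-28 + (-3 - 6)) = 30*(-28 - 9) = 30*(-37) = -1110)
A - n(-33) = -1110 - (-58)*√(-33) = -1110 - (-58)*I*√33 = -1110 + 58*I*√33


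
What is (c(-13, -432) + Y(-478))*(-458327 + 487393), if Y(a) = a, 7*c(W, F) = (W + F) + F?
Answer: -122745718/7 ≈ -1.7535e+7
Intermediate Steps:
c(W, F) = W/7 + 2*F/7 (c(W, F) = ((W + F) + F)/7 = ((F + W) + F)/7 = (W + 2*F)/7 = W/7 + 2*F/7)
(c(-13, -432) + Y(-478))*(-458327 + 487393) = (((⅐)*(-13) + (2/7)*(-432)) - 478)*(-458327 + 487393) = ((-13/7 - 864/7) - 478)*29066 = (-877/7 - 478)*29066 = -4223/7*29066 = -122745718/7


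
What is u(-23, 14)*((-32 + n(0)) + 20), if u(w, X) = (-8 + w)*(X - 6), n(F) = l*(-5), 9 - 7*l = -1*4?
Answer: 36952/7 ≈ 5278.9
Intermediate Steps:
l = 13/7 (l = 9/7 - (-1)*4/7 = 9/7 - ⅐*(-4) = 9/7 + 4/7 = 13/7 ≈ 1.8571)
n(F) = -65/7 (n(F) = (13/7)*(-5) = -65/7)
u(w, X) = (-8 + w)*(-6 + X)
u(-23, 14)*((-32 + n(0)) + 20) = (48 - 8*14 - 6*(-23) + 14*(-23))*((-32 - 65/7) + 20) = (48 - 112 + 138 - 322)*(-289/7 + 20) = -248*(-149/7) = 36952/7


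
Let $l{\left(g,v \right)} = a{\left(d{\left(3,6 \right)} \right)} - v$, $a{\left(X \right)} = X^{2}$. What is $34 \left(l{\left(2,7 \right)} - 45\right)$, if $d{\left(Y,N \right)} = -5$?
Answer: $-918$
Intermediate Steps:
$l{\left(g,v \right)} = 25 - v$ ($l{\left(g,v \right)} = \left(-5\right)^{2} - v = 25 - v$)
$34 \left(l{\left(2,7 \right)} - 45\right) = 34 \left(\left(25 - 7\right) - 45\right) = 34 \left(18 - 45\right) = 34 \left(-27\right) = -918$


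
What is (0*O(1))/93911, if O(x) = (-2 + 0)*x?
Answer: 0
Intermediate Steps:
O(x) = -2*x
(0*O(1))/93911 = (0*(-2*1))/93911 = (0*(-2))*(1/93911) = 0*(1/93911) = 0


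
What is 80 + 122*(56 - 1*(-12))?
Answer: 8376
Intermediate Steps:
80 + 122*(56 - 1*(-12)) = 80 + 122*(56 + 12) = 80 + 122*68 = 80 + 8296 = 8376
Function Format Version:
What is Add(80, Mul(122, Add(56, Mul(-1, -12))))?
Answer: 8376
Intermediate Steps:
Add(80, Mul(122, Add(56, Mul(-1, -12)))) = Add(80, Mul(122, Add(56, 12))) = Add(80, Mul(122, 68)) = Add(80, 8296) = 8376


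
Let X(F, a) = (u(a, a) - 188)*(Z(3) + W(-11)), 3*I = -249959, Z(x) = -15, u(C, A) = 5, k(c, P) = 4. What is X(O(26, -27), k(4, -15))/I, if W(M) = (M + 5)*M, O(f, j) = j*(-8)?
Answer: 27999/249959 ≈ 0.11201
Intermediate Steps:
O(f, j) = -8*j
W(M) = M*(5 + M) (W(M) = (5 + M)*M = M*(5 + M))
I = -249959/3 (I = (⅓)*(-249959) = -249959/3 ≈ -83320.)
X(F, a) = -9333 (X(F, a) = (5 - 188)*(-15 - 11*(5 - 11)) = -183*(-15 - 11*(-6)) = -183*(-15 + 66) = -183*51 = -9333)
X(O(26, -27), k(4, -15))/I = -9333/(-249959/3) = -9333*(-3/249959) = 27999/249959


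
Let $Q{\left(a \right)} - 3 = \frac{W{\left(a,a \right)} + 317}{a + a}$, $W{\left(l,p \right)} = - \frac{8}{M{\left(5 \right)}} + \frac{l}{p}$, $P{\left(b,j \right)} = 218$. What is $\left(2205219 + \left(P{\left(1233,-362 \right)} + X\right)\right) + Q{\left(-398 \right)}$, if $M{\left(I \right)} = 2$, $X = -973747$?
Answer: $\frac{490213657}{398} \approx 1.2317 \cdot 10^{6}$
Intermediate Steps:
$W{\left(l,p \right)} = -4 + \frac{l}{p}$ ($W{\left(l,p \right)} = - \frac{8}{2} + \frac{l}{p} = \left(-8\right) \frac{1}{2} + \frac{l}{p} = -4 + \frac{l}{p}$)
$Q{\left(a \right)} = 3 + \frac{157}{a}$ ($Q{\left(a \right)} = 3 + \frac{\left(-4 + \frac{a}{a}\right) + 317}{a + a} = 3 + \frac{\left(-4 + 1\right) + 317}{2 a} = 3 + \left(-3 + 317\right) \frac{1}{2 a} = 3 + 314 \frac{1}{2 a} = 3 + \frac{157}{a}$)
$\left(2205219 + \left(P{\left(1233,-362 \right)} + X\right)\right) + Q{\left(-398 \right)} = \left(2205219 + \left(218 - 973747\right)\right) + \left(3 + \frac{157}{-398}\right) = \left(2205219 - 973529\right) + \left(3 + 157 \left(- \frac{1}{398}\right)\right) = 1231690 + \left(3 - \frac{157}{398}\right) = 1231690 + \frac{1037}{398} = \frac{490213657}{398}$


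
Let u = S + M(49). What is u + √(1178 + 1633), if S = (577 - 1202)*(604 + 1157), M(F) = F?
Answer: -1100576 + √2811 ≈ -1.1005e+6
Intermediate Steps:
S = -1100625 (S = -625*1761 = -1100625)
u = -1100576 (u = -1100625 + 49 = -1100576)
u + √(1178 + 1633) = -1100576 + √(1178 + 1633) = -1100576 + √2811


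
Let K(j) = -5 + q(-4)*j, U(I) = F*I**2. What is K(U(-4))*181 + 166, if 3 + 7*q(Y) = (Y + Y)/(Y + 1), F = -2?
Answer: -9727/21 ≈ -463.19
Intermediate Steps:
U(I) = -2*I**2
q(Y) = -3/7 + 2*Y/(7*(1 + Y)) (q(Y) = -3/7 + ((Y + Y)/(Y + 1))/7 = -3/7 + ((2*Y)/(1 + Y))/7 = -3/7 + (2*Y/(1 + Y))/7 = -3/7 + 2*Y/(7*(1 + Y)))
K(j) = -5 - j/21 (K(j) = -5 + ((-3 - 1*(-4))/(7*(1 - 4)))*j = -5 + ((1/7)*(-3 + 4)/(-3))*j = -5 + ((1/7)*(-1/3)*1)*j = -5 - j/21)
K(U(-4))*181 + 166 = (-5 - (-2)*(-4)**2/21)*181 + 166 = (-5 - (-2)*16/21)*181 + 166 = (-5 - 1/21*(-32))*181 + 166 = (-5 + 32/21)*181 + 166 = -73/21*181 + 166 = -13213/21 + 166 = -9727/21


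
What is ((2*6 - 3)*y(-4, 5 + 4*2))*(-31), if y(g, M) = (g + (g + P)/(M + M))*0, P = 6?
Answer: 0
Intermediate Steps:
y(g, M) = 0 (y(g, M) = (g + (g + 6)/(M + M))*0 = (g + (6 + g)/((2*M)))*0 = (g + (6 + g)*(1/(2*M)))*0 = (g + (6 + g)/(2*M))*0 = 0)
((2*6 - 3)*y(-4, 5 + 4*2))*(-31) = ((2*6 - 3)*0)*(-31) = ((12 - 3)*0)*(-31) = (9*0)*(-31) = 0*(-31) = 0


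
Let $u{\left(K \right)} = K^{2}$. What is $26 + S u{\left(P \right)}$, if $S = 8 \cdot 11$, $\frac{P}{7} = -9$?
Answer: $349298$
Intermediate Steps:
$P = -63$ ($P = 7 \left(-9\right) = -63$)
$S = 88$
$26 + S u{\left(P \right)} = 26 + 88 \left(-63\right)^{2} = 26 + 88 \cdot 3969 = 26 + 349272 = 349298$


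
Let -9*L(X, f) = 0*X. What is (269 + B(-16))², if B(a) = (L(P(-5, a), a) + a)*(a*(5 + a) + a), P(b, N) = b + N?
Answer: 5248681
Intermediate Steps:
P(b, N) = N + b
L(X, f) = 0 (L(X, f) = -0*X = -⅑*0 = 0)
B(a) = a*(a + a*(5 + a)) (B(a) = (0 + a)*(a*(5 + a) + a) = a*(a + a*(5 + a)))
(269 + B(-16))² = (269 + (-16)²*(6 - 16))² = (269 + 256*(-10))² = (269 - 2560)² = (-2291)² = 5248681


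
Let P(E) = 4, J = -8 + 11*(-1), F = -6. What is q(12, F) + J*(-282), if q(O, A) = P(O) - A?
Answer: 5368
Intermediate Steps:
J = -19 (J = -8 - 11 = -19)
q(O, A) = 4 - A
q(12, F) + J*(-282) = (4 - 1*(-6)) - 19*(-282) = (4 + 6) + 5358 = 10 + 5358 = 5368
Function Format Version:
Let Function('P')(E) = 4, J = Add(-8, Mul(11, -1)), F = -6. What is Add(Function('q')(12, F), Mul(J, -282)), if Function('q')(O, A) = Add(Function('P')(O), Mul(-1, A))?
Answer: 5368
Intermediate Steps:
J = -19 (J = Add(-8, -11) = -19)
Function('q')(O, A) = Add(4, Mul(-1, A))
Add(Function('q')(12, F), Mul(J, -282)) = Add(Add(4, Mul(-1, -6)), Mul(-19, -282)) = Add(Add(4, 6), 5358) = Add(10, 5358) = 5368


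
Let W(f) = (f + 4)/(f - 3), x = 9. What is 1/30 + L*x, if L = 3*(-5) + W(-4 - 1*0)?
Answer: -4049/30 ≈ -134.97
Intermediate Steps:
W(f) = (4 + f)/(-3 + f)
L = -15 (L = 3*(-5) + (4 + (-4 - 1*0))/(-3 + (-4 - 1*0)) = -15 + (4 + (-4 + 0))/(-3 + (-4 + 0)) = -15 + (4 - 4)/(-3 - 4) = -15 + 0/(-7) = -15 - ⅐*0 = -15 + 0 = -15)
1/30 + L*x = 1/30 - 15*9 = 1/30 - 135 = -4049/30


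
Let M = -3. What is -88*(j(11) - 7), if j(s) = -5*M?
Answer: -704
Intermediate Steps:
j(s) = 15 (j(s) = -5*(-3) = 15)
-88*(j(11) - 7) = -88*(15 - 7) = -88*8 = -704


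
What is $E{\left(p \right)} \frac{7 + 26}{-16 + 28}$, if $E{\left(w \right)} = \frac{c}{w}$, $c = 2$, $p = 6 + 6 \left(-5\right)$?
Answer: $- \frac{11}{48} \approx -0.22917$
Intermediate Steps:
$p = -24$ ($p = 6 - 30 = -24$)
$E{\left(w \right)} = \frac{2}{w}$
$E{\left(p \right)} \frac{7 + 26}{-16 + 28} = \frac{2}{-24} \frac{7 + 26}{-16 + 28} = 2 \left(- \frac{1}{24}\right) \frac{33}{12} = - \frac{33 \cdot \frac{1}{12}}{12} = \left(- \frac{1}{12}\right) \frac{11}{4} = - \frac{11}{48}$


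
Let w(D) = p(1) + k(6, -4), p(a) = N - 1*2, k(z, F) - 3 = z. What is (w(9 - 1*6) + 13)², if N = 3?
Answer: 529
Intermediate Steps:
k(z, F) = 3 + z
p(a) = 1 (p(a) = 3 - 1*2 = 3 - 2 = 1)
w(D) = 10 (w(D) = 1 + (3 + 6) = 1 + 9 = 10)
(w(9 - 1*6) + 13)² = (10 + 13)² = 23² = 529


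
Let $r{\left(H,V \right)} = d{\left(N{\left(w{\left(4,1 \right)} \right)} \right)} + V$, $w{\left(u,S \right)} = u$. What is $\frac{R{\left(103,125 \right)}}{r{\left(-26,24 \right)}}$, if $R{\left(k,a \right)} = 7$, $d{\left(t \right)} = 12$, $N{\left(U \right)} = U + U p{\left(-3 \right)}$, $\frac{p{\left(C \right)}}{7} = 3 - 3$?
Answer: $\frac{7}{36} \approx 0.19444$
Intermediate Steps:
$p{\left(C \right)} = 0$ ($p{\left(C \right)} = 7 \left(3 - 3\right) = 7 \cdot 0 = 0$)
$N{\left(U \right)} = U$ ($N{\left(U \right)} = U + U 0 = U + 0 = U$)
$r{\left(H,V \right)} = 12 + V$
$\frac{R{\left(103,125 \right)}}{r{\left(-26,24 \right)}} = \frac{7}{12 + 24} = \frac{7}{36}$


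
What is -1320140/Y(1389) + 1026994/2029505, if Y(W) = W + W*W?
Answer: -69640314496/391838559855 ≈ -0.17773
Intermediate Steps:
Y(W) = W + W²
-1320140/Y(1389) + 1026994/2029505 = -1320140*1/(1389*(1 + 1389)) + 1026994/2029505 = -1320140/(1389*1390) + 1026994*(1/2029505) = -1320140/1930710 + 1026994/2029505 = -1320140*1/1930710 + 1026994/2029505 = -132014/193071 + 1026994/2029505 = -69640314496/391838559855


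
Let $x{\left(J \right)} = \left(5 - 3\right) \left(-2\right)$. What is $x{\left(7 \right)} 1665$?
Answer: $-6660$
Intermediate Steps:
$x{\left(J \right)} = -4$ ($x{\left(J \right)} = 2 \left(-2\right) = -4$)
$x{\left(7 \right)} 1665 = \left(-4\right) 1665 = -6660$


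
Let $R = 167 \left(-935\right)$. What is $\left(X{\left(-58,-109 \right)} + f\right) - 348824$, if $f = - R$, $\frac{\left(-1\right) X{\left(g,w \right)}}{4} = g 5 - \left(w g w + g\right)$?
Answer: $-2948143$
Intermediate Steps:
$R = -156145$
$X{\left(g,w \right)} = - 16 g + 4 g w^{2}$ ($X{\left(g,w \right)} = - 4 \left(g 5 - \left(w g w + g\right)\right) = - 4 \left(5 g - \left(g w w + g\right)\right) = - 4 \left(5 g - \left(g w^{2} + g\right)\right) = - 4 \left(5 g - \left(g + g w^{2}\right)\right) = - 4 \left(4 g - g w^{2}\right) = - 16 g + 4 g w^{2}$)
$f = 156145$ ($f = \left(-1\right) \left(-156145\right) = 156145$)
$\left(X{\left(-58,-109 \right)} + f\right) - 348824 = \left(4 \left(-58\right) \left(-4 + \left(-109\right)^{2}\right) + 156145\right) - 348824 = \left(4 \left(-58\right) \left(-4 + 11881\right) + 156145\right) - 348824 = \left(4 \left(-58\right) 11877 + 156145\right) - 348824 = \left(-2755464 + 156145\right) - 348824 = -2599319 - 348824 = -2948143$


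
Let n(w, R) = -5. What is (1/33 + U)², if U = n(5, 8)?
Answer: 26896/1089 ≈ 24.698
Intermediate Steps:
U = -5
(1/33 + U)² = (1/33 - 5)² = (-164/33)² = 26896/1089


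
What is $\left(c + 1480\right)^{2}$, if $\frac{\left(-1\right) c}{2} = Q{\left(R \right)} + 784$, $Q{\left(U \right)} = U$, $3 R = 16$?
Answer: $\frac{87616}{9} \approx 9735.1$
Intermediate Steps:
$R = \frac{16}{3}$ ($R = \frac{1}{3} \cdot 16 = \frac{16}{3} \approx 5.3333$)
$c = - \frac{4736}{3}$ ($c = - 2 \left(\frac{16}{3} + 784\right) = \left(-2\right) \frac{2368}{3} = - \frac{4736}{3} \approx -1578.7$)
$\left(c + 1480\right)^{2} = \left(- \frac{4736}{3} + 1480\right)^{2} = \left(- \frac{296}{3}\right)^{2} = \frac{87616}{9}$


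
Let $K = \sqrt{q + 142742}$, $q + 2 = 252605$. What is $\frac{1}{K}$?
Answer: $\frac{\sqrt{395345}}{395345} \approx 0.0015904$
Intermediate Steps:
$q = 252603$ ($q = -2 + 252605 = 252603$)
$K = \sqrt{395345}$ ($K = \sqrt{252603 + 142742} = \sqrt{395345} \approx 628.76$)
$\frac{1}{K} = \frac{1}{\sqrt{395345}} = \frac{\sqrt{395345}}{395345}$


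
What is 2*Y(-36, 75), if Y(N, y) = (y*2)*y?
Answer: 22500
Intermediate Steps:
Y(N, y) = 2*y² (Y(N, y) = (2*y)*y = 2*y²)
2*Y(-36, 75) = 2*(2*75²) = 2*(2*5625) = 2*11250 = 22500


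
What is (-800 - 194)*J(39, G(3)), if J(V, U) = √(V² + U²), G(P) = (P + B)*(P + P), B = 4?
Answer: -2982*√365 ≈ -56971.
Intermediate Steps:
G(P) = 2*P*(4 + P) (G(P) = (P + 4)*(P + P) = (4 + P)*(2*P) = 2*P*(4 + P))
J(V, U) = √(U² + V²)
(-800 - 194)*J(39, G(3)) = (-800 - 194)*√((2*3*(4 + 3))² + 39²) = -994*√((2*3*7)² + 1521) = -994*√(42² + 1521) = -994*√(1764 + 1521) = -2982*√365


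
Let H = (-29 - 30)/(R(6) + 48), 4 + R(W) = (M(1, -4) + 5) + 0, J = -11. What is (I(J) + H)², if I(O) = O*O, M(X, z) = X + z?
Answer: 30327049/2116 ≈ 14332.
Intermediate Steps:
I(O) = O²
R(W) = -2 (R(W) = -4 + (((1 - 4) + 5) + 0) = -4 + ((-3 + 5) + 0) = -4 + (2 + 0) = -4 + 2 = -2)
H = -59/46 (H = (-29 - 30)/(-2 + 48) = -59/46 ≈ -1.2826)
(I(J) + H)² = ((-11)² - 59/46)² = (121 - 59/46)² = (5507/46)² = 30327049/2116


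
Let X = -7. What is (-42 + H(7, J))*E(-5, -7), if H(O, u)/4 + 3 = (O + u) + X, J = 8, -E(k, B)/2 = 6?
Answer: 264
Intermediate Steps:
E(k, B) = -12 (E(k, B) = -2*6 = -12)
H(O, u) = -40 + 4*O + 4*u (H(O, u) = -12 + 4*((O + u) - 7) = -12 + 4*(-7 + O + u) = -12 + (-28 + 4*O + 4*u) = -40 + 4*O + 4*u)
(-42 + H(7, J))*E(-5, -7) = (-42 + (-40 + 4*7 + 4*8))*(-12) = (-42 + (-40 + 28 + 32))*(-12) = (-42 + 20)*(-12) = -22*(-12) = 264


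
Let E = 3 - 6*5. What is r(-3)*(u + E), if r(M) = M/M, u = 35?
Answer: 8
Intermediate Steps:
r(M) = 1
E = -27 (E = 3 - 30 = -27)
r(-3)*(u + E) = 1*(35 - 27) = 1*8 = 8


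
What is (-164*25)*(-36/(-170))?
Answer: -14760/17 ≈ -868.24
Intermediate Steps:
(-164*25)*(-36/(-170)) = -(-147600)*(-1)/170 = -4100*18/85 = -14760/17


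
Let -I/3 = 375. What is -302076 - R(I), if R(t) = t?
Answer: -300951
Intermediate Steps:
I = -1125 (I = -3*375 = -1125)
-302076 - R(I) = -302076 - 1*(-1125) = -302076 + 1125 = -300951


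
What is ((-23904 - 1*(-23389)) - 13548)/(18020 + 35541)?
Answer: -14063/53561 ≈ -0.26256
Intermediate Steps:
((-23904 - 1*(-23389)) - 13548)/(18020 + 35541) = ((-23904 + 23389) - 13548)/53561 = (-515 - 13548)*(1/53561) = -14063*1/53561 = -14063/53561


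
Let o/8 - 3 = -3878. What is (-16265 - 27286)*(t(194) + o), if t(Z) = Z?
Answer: 1341632106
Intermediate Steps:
o = -31000 (o = 24 + 8*(-3878) = 24 - 31024 = -31000)
(-16265 - 27286)*(t(194) + o) = (-16265 - 27286)*(194 - 31000) = -43551*(-30806) = 1341632106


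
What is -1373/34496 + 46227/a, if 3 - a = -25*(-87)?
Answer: -133135729/6243776 ≈ -21.323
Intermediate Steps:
a = -2172 (a = 3 - (-25)*(-87) = 3 - 1*2175 = 3 - 2175 = -2172)
-1373/34496 + 46227/a = -1373/34496 + 46227/(-2172) = -1373*1/34496 + 46227*(-1/2172) = -1373/34496 - 15409/724 = -133135729/6243776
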